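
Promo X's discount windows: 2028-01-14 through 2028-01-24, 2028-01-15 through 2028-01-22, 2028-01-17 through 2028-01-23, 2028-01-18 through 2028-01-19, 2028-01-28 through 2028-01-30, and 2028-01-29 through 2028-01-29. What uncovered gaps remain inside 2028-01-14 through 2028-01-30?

2028-01-25 through 2028-01-27

After merging, the occupied span is 2028-01-14 through 2028-01-24, 2028-01-28 through 2028-01-30.
Uncovered inside 2028-01-14 through 2028-01-30: 2028-01-25 through 2028-01-27.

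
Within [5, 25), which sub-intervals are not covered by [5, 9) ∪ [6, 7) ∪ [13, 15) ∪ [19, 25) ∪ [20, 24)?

After merging, the occupied span is [5, 9), [13, 15), [19, 25).
Complement within [5, 25): [9, 13), [15, 19).

[9, 13) ∪ [15, 19)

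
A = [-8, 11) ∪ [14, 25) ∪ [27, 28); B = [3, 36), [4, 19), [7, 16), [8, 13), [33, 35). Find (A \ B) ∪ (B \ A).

[-8, 3) ∪ [11, 14) ∪ [25, 27) ∪ [28, 36)

Second set merges to [3, 36).
Only in the first: [-8, 3).
Only in the second: [11, 14), [25, 27), [28, 36).
Together these are the periods covered by exactly one.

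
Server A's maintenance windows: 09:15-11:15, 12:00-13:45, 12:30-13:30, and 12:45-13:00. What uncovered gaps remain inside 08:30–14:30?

08:30-09:15, 11:15-12:00, 13:45-14:30

Covered (merged): 09:15-11:15, 12:00-13:45.
Gaps within 08:30-14:30: 08:30-09:15, 11:15-12:00, 13:45-14:30.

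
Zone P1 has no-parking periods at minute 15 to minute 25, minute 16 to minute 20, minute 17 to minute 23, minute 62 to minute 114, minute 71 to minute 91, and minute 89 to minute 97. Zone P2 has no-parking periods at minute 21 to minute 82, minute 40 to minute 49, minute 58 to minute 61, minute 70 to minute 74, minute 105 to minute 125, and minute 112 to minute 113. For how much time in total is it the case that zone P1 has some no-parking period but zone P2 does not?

Merge the first list: minute 15 to minute 25, minute 62 to minute 114.
Merge the second list: minute 21 to minute 82, minute 105 to minute 125.
A \ B = minute 15 to minute 21, minute 82 to minute 105.
Total: 6 minutes + 23 minutes = 29 minutes.

29 minutes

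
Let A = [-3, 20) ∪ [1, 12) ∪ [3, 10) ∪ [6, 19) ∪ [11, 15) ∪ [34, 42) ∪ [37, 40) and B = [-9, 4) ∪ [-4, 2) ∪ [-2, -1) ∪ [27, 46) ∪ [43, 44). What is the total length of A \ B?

Merge the first list: [-3, 20), [34, 42).
Merge the second list: [-9, 4), [27, 46).
A \ B = [4, 20).
Total: 16.

16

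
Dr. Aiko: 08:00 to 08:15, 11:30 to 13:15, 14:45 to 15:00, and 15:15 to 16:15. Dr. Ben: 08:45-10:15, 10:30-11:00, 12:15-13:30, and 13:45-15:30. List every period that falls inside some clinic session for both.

12:15–13:15, 14:45–15:00, 15:15–15:30

08:00–08:15: no overlap with the second set.
11:30–13:15 meets the second set on 12:15–13:15.
14:45–15:00 meets the second set on 14:45–15:00.
15:15–16:15 meets the second set on 15:15–15:30.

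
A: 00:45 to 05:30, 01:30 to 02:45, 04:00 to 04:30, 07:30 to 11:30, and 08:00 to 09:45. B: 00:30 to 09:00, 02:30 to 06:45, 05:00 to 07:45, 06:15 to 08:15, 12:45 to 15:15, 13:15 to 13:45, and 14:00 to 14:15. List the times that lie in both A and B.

First set merges to 00:45-05:30, 07:30-11:30.
Second set merges to 00:30-09:00, 12:45-15:15.
00:45-05:30 meets the second set on 00:45-05:30.
07:30-11:30 meets the second set on 07:30-09:00.

00:45-05:30, 07:30-09:00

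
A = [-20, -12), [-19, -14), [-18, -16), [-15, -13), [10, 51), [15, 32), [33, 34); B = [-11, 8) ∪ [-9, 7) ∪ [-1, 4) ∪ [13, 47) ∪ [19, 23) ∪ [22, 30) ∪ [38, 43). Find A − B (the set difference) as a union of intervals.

[-20, -12) ∪ [10, 13) ∪ [47, 51)

A, merged: [-20, -12), [10, 51).
B, merged: [-11, 8), [13, 47).
[-20, -12) is untouched.
[10, 51) with B removed leaves [10, 13), [47, 51).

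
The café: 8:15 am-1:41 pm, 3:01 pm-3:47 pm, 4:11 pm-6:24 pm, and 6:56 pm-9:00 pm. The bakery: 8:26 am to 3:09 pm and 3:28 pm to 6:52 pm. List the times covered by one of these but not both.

8:15 am–8:26 am, 1:41 pm–3:01 pm, 3:09 pm–3:28 pm, 3:47 pm–4:11 pm, 6:24 pm–6:52 pm, 6:56 pm–9:00 pm

A but not B: 8:15 am–8:26 am, 3:09 pm–3:28 pm, 6:56 pm–9:00 pm.
B but not A: 1:41 pm–3:01 pm, 3:47 pm–4:11 pm, 6:24 pm–6:52 pm.
Combining gives A △ B.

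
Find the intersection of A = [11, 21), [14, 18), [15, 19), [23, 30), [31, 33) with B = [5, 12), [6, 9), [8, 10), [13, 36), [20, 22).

First set merges to [11, 21), [23, 30), [31, 33).
Second set merges to [5, 12), [13, 36).
[11, 21) ∩ B → [11, 12), [13, 21).
[23, 30) ∩ B → [23, 30).
[31, 33) ∩ B → [31, 33).

[11, 12) ∪ [13, 21) ∪ [23, 30) ∪ [31, 33)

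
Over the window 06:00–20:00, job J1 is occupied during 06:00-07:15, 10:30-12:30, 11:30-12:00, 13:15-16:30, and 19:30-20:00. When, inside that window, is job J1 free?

After merging, the occupied span is 06:00–07:15, 10:30–12:30, 13:15–16:30, 19:30–20:00.
Complement within 06:00–20:00: 07:15–10:30, 12:30–13:15, 16:30–19:30.

07:15–10:30, 12:30–13:15, 16:30–19:30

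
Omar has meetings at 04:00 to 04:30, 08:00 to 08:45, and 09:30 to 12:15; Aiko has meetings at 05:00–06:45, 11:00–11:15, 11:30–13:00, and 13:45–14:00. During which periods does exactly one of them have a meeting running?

04:00-04:30, 05:00-06:45, 08:00-08:45, 09:30-11:00, 11:15-11:30, 12:15-13:00, 13:45-14:00

Only in the first: 04:00-04:30, 08:00-08:45, 09:30-11:00, 11:15-11:30.
Only in the second: 05:00-06:45, 12:15-13:00, 13:45-14:00.
Together these are the periods covered by exactly one.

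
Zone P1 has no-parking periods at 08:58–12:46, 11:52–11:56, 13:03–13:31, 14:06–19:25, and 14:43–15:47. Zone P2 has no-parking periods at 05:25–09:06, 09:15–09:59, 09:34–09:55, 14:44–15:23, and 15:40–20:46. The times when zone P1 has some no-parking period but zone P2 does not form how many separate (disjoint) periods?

First set merges to 08:58-12:46, 13:03-13:31, 14:06-19:25.
Second set merges to 05:25-09:06, 09:15-09:59, 14:44-15:23, 15:40-20:46.
A \ B = 09:06-09:15, 09:59-12:46, 13:03-13:31, 14:06-14:44, 15:23-15:40.
That is 5 disjoint pieces.

5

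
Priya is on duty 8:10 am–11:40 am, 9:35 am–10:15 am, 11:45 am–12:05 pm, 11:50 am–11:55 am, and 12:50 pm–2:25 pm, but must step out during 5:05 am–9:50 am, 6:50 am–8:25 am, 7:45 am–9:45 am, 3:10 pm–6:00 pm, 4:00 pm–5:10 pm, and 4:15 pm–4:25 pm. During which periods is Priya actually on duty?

A, merged: 8:10 am–11:40 am, 11:45 am–12:05 pm, 12:50 pm–2:25 pm.
B, merged: 5:05 am–9:50 am, 3:10 pm–6:00 pm.
8:10 am–11:40 am minus B → 9:50 am–11:40 am.
11:45 am–12:05 pm: no B overlap → unchanged.
12:50 pm–2:25 pm: no B overlap → unchanged.

9:50 am–11:40 am, 11:45 am–12:05 pm, 12:50 pm–2:25 pm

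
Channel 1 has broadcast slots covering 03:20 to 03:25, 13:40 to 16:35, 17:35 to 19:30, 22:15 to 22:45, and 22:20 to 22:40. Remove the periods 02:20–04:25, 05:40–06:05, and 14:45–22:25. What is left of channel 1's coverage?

13:40-14:45, 22:25-22:45

Merge the first list: 03:20-03:25, 13:40-16:35, 17:35-19:30, 22:15-22:45.
03:20-03:25: entirely removed.
13:40-16:35 \ B = 13:40-14:45.
17:35-19:30: entirely removed.
22:15-22:45 \ B = 22:25-22:45.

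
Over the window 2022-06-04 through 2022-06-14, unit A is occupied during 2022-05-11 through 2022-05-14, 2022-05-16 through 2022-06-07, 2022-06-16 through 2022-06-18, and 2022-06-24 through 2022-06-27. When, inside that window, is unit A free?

The merged coverage is 2022-05-11 through 2022-05-14, 2022-05-16 through 2022-06-07, 2022-06-16 through 2022-06-18, 2022-06-24 through 2022-06-27.
Uncovered inside 2022-06-04 through 2022-06-14: 2022-06-08 through 2022-06-14.

2022-06-08 through 2022-06-14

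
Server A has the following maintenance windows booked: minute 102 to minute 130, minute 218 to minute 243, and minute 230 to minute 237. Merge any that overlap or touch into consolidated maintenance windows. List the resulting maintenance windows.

minute 102 to minute 130, minute 218 to minute 243

minute 218 to minute 243 is disjoint → start new block.
minute 230 to minute 237 overlaps/touches minute 218 to minute 243 → extend to minute 218 to minute 243.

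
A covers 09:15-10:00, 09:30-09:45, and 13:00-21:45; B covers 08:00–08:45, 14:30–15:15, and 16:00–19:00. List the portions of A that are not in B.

First set merges to 09:15–10:00, 13:00–21:45.
09:15–10:00: nothing removed.
13:00–21:45 \ B = 13:00–14:30, 15:15–16:00, 19:00–21:45.

09:15–10:00, 13:00–14:30, 15:15–16:00, 19:00–21:45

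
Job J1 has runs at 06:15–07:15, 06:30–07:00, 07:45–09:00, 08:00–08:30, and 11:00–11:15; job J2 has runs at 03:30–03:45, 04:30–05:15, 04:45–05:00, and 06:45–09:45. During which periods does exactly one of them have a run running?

03:30-03:45, 04:30-05:15, 06:15-06:45, 07:15-07:45, 09:00-09:45, 11:00-11:15

Merge the first list: 06:15-07:15, 07:45-09:00, 11:00-11:15.
Merge the second list: 03:30-03:45, 04:30-05:15, 06:45-09:45.
A \ B = 06:15-06:45, 11:00-11:15.
B \ A = 03:30-03:45, 04:30-05:15, 07:15-07:45, 09:00-09:45.
Union of the two gives the symmetric difference.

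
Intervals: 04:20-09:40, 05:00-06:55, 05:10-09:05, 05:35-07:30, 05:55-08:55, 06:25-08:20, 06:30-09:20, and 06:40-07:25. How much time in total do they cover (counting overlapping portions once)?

5 h 20 min

Merged: 04:20-09:40.
Length: 5 h 20 min.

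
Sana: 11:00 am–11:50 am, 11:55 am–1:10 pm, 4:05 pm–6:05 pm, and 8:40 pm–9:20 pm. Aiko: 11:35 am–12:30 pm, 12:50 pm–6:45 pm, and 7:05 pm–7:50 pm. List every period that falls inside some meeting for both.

11:00 am–11:50 am ∩ B → 11:35 am–11:50 am.
11:55 am–1:10 pm ∩ B → 11:55 am–12:30 pm, 12:50 pm–1:10 pm.
4:05 pm–6:05 pm ∩ B → 4:05 pm–6:05 pm.
8:40 pm–9:20 pm meets no B interval.

11:35 am–11:50 am, 11:55 am–12:30 pm, 12:50 pm–1:10 pm, 4:05 pm–6:05 pm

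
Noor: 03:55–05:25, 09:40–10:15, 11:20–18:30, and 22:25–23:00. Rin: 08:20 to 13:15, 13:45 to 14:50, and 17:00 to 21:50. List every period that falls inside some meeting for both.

03:55–05:25: no overlap with the second set.
09:40–10:15 meets the second set on 09:40–10:15.
11:20–18:30 meets the second set on 11:20–13:15, 13:45–14:50, 17:00–18:30.
22:25–23:00: no overlap with the second set.

09:40–10:15, 11:20–13:15, 13:45–14:50, 17:00–18:30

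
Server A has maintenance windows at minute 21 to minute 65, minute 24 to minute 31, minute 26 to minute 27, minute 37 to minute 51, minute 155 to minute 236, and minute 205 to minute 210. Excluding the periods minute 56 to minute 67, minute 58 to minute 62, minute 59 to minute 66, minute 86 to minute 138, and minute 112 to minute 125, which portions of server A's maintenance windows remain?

minute 21 to minute 56, minute 155 to minute 236

First set merges to minute 21 to minute 65, minute 155 to minute 236.
Second set merges to minute 56 to minute 67, minute 86 to minute 138.
minute 21 to minute 65 with B removed leaves minute 21 to minute 56.
minute 155 to minute 236 is untouched.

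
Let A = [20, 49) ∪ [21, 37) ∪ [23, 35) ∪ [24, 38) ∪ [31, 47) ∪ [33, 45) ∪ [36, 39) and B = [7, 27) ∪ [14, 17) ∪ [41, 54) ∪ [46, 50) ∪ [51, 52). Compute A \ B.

First set merges to [20, 49).
Second set merges to [7, 27), [41, 54).
[20, 49) minus B → [27, 41).

[27, 41)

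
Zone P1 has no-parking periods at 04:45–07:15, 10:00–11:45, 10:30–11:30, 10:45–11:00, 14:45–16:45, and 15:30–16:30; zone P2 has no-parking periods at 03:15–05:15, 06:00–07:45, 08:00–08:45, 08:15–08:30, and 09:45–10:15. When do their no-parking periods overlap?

Merge the first list: 04:45–07:15, 10:00–11:45, 14:45–16:45.
Merge the second list: 03:15–05:15, 06:00–07:45, 08:00–08:45, 09:45–10:15.
04:45–07:15 overlaps B on 04:45–05:15, 06:00–07:15.
10:00–11:45 overlaps B on 10:00–10:15.
14:45–16:45 falls entirely outside B.

04:45–05:15, 06:00–07:15, 10:00–10:15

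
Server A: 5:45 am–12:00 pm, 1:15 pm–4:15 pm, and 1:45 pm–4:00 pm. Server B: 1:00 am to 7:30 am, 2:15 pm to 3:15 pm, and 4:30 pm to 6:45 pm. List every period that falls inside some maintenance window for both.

A, merged: 5:45 am-12:00 pm, 1:15 pm-4:15 pm.
5:45 am-12:00 pm overlaps B on 5:45 am-7:30 am.
1:15 pm-4:15 pm overlaps B on 2:15 pm-3:15 pm.

5:45 am-7:30 am, 2:15 pm-3:15 pm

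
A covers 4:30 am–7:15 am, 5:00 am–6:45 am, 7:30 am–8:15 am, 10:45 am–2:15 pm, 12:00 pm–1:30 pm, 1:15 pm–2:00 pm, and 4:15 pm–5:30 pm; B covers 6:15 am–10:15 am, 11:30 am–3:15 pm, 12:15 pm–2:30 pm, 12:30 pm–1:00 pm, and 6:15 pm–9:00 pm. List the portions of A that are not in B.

4:30 am–6:15 am, 10:45 am–11:30 am, 4:15 pm–5:30 pm

First set merges to 4:30 am–7:15 am, 7:30 am–8:15 am, 10:45 am–2:15 pm, 4:15 pm–5:30 pm.
Second set merges to 6:15 am–10:15 am, 11:30 am–3:15 pm, 6:15 pm–9:00 pm.
4:30 am–7:15 am minus B → 4:30 am–6:15 am.
7:30 am–8:15 am: fully covered by B → removed.
10:45 am–2:15 pm minus B → 10:45 am–11:30 am.
4:15 pm–5:30 pm: no B overlap → unchanged.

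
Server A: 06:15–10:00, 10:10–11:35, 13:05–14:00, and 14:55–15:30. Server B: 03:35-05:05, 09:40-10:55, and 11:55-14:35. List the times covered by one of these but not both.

Only in the first: 06:15–09:40, 10:55–11:35, 14:55–15:30.
Only in the second: 03:35–05:05, 10:00–10:10, 11:55–13:05, 14:00–14:35.
Together these are the periods covered by exactly one.

03:35–05:05, 06:15–09:40, 10:00–10:10, 10:55–11:35, 11:55–13:05, 14:00–14:35, 14:55–15:30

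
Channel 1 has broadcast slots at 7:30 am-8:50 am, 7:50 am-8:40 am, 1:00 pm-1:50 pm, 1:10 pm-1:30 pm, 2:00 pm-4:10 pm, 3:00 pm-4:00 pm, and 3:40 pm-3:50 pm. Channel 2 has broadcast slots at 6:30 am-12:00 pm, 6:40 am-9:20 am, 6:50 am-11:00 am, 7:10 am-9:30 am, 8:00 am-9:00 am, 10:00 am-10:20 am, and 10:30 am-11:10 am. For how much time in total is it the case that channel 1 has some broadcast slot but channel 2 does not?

3 h

First set merges to 7:30 am–8:50 am, 1:00 pm–1:50 pm, 2:00 pm–4:10 pm.
Second set merges to 6:30 am–12:00 pm.
A \ B = 1:00 pm–1:50 pm, 2:00 pm–4:10 pm.
Total: 50 min + 2 h 10 min = 3 h.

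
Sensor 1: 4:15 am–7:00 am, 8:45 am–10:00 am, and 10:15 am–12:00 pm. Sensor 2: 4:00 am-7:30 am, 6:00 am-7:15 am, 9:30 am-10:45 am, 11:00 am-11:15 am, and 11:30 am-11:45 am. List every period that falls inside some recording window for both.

Merge the second list: 4:00 am–7:30 am, 9:30 am–10:45 am, 11:00 am–11:15 am, 11:30 am–11:45 am.
4:15 am–7:00 am meets the second set on 4:15 am–7:00 am.
8:45 am–10:00 am meets the second set on 9:30 am–10:00 am.
10:15 am–12:00 pm meets the second set on 10:15 am–10:45 am, 11:00 am–11:15 am, 11:30 am–11:45 am.

4:15 am–7:00 am, 9:30 am–10:00 am, 10:15 am–10:45 am, 11:00 am–11:15 am, 11:30 am–11:45 am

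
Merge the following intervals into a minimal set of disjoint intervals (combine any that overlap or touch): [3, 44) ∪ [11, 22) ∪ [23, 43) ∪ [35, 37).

[11, 22) overlaps/touches [3, 44) → extend to [3, 44).
[23, 43) overlaps/touches [3, 44) → extend to [3, 44).
[35, 37) overlaps/touches [3, 44) → extend to [3, 44).

[3, 44)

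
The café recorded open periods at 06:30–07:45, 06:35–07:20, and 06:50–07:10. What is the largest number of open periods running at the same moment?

At 06:50, 3 of the intervals are simultaneously active.
No point has more.

3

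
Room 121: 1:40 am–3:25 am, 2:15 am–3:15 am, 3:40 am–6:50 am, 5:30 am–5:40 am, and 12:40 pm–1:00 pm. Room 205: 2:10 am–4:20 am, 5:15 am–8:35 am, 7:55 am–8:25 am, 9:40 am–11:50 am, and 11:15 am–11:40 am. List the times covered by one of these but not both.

1:40 am–2:10 am, 3:25 am–3:40 am, 4:20 am–5:15 am, 6:50 am–8:35 am, 9:40 am–11:50 am, 12:40 pm–1:00 pm

First set merges to 1:40 am–3:25 am, 3:40 am–6:50 am, 12:40 pm–1:00 pm.
Second set merges to 2:10 am–4:20 am, 5:15 am–8:35 am, 9:40 am–11:50 am.
Only in the first: 1:40 am–2:10 am, 4:20 am–5:15 am, 12:40 pm–1:00 pm.
Only in the second: 3:25 am–3:40 am, 6:50 am–8:35 am, 9:40 am–11:50 am.
Together these are the periods covered by exactly one.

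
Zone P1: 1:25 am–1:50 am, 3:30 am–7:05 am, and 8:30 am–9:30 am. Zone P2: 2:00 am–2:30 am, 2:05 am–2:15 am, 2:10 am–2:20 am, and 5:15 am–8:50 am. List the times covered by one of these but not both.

1:25 am–1:50 am, 2:00 am–2:30 am, 3:30 am–5:15 am, 7:05 am–8:30 am, 8:50 am–9:30 am

B, merged: 2:00 am–2:30 am, 5:15 am–8:50 am.
A \ B = 1:25 am–1:50 am, 3:30 am–5:15 am, 8:50 am–9:30 am.
B \ A = 2:00 am–2:30 am, 7:05 am–8:30 am.
Union of the two gives the symmetric difference.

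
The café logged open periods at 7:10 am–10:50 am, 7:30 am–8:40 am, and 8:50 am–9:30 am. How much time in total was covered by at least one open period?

3 h 40 min

Merged: 7:10 am–10:50 am.
Length: 3 h 40 min.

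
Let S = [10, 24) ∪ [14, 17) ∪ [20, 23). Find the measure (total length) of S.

14

Merged: [10, 24).
Length: 14.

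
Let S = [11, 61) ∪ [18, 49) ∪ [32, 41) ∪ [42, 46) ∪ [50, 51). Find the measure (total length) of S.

Merged: [11, 61).
Length: 50.

50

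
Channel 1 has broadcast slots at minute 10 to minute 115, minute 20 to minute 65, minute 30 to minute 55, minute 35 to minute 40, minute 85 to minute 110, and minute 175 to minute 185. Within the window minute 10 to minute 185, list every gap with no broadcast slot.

minute 115 to minute 175

Covered (merged): minute 10 to minute 115, minute 175 to minute 185.
Gaps within minute 10 to minute 185: minute 115 to minute 175.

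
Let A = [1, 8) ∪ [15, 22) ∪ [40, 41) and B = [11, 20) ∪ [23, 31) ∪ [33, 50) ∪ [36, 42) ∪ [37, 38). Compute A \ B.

Merge the second list: [11, 20), [23, 31), [33, 50).
[1, 8): no B overlap → unchanged.
[15, 22) minus B → [20, 22).
[40, 41): fully covered by B → removed.

[1, 8) ∪ [20, 22)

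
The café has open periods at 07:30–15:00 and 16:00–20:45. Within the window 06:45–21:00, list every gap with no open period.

After merging, the occupied span is 07:30–15:00, 16:00–20:45.
Uncovered inside 06:45–21:00: 06:45–07:30, 15:00–16:00, 20:45–21:00.

06:45–07:30, 15:00–16:00, 20:45–21:00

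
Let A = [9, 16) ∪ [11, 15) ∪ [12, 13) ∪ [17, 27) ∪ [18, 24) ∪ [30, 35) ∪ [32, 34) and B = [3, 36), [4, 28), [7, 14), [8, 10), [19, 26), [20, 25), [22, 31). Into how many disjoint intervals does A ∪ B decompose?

A, merged: [9, 16), [17, 27), [30, 35).
B, merged: [3, 36).
A ∪ B = [3, 36).
That is 1 disjoint piece.

1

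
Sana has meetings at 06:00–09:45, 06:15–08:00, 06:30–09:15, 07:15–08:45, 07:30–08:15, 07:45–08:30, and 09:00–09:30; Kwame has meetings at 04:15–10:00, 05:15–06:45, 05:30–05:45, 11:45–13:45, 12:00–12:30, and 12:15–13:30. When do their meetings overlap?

06:00–09:45

First set merges to 06:00–09:45.
Second set merges to 04:15–10:00, 11:45–13:45.
06:00–09:45 ∩ B → 06:00–09:45.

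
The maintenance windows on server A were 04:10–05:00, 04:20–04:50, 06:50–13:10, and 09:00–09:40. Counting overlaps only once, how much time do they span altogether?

7 h 10 min

Merged: 04:10–05:00, 06:50–13:10.
Lengths: 50 min + 6 h 20 min = 7 h 10 min.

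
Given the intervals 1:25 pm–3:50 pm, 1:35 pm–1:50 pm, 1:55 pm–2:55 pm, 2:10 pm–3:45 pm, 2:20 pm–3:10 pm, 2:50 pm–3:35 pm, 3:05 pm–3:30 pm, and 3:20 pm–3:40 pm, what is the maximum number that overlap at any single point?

At 2:50 pm, 5 of the intervals are simultaneously active.
No point has more.

5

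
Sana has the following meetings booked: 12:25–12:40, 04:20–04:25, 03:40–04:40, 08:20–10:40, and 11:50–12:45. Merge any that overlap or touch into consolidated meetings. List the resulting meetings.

Sort by start: 03:40–04:40, 04:20–04:25, 08:20–10:40, 11:50–12:45, 12:25–12:40.
04:20–04:25 overlaps/touches 03:40–04:40 → extend to 03:40–04:40.
08:20–10:40 is disjoint → start new block.
11:50–12:45 is disjoint → start new block.
12:25–12:40 overlaps/touches 11:50–12:45 → extend to 11:50–12:45.

03:40–04:40, 08:20–10:40, 11:50–12:45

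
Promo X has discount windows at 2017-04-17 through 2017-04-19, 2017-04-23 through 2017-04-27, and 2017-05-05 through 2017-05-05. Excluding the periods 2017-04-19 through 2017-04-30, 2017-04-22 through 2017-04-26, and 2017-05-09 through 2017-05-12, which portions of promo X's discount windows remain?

B, merged: 2017-04-19 through 2017-04-30, 2017-05-09 through 2017-05-12.
2017-04-17 through 2017-04-19 minus B → 2017-04-17 through 2017-04-18.
2017-04-23 through 2017-04-27: fully covered by B → removed.
2017-05-05 through 2017-05-05: no B overlap → unchanged.

2017-04-17 through 2017-04-18, 2017-05-05 through 2017-05-05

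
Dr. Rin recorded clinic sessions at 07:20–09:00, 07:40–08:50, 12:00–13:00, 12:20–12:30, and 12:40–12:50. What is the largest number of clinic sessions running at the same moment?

2

Sweep endpoints in order; track running count of active intervals.
Peak of 2 reached at 07:40.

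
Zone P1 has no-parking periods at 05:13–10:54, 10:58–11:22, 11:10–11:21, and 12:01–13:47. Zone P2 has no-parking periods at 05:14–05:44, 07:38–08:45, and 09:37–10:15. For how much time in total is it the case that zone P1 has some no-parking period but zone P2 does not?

Merge the first list: 05:13-10:54, 10:58-11:22, 12:01-13:47.
A \ B = 05:13-05:14, 05:44-07:38, 08:45-09:37, 10:15-10:54, 10:58-11:22, 12:01-13:47.
Total: 1 min + 1 h 54 min + 52 min + 39 min + 24 min + 1 h 46 min = 5 h 36 min.

5 h 36 min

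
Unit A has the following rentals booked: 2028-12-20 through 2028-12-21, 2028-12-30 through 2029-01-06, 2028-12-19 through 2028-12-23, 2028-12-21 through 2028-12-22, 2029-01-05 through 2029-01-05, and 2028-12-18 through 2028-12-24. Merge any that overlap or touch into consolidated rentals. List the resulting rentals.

2028-12-18 through 2028-12-24, 2028-12-30 through 2029-01-06

Sort by start: 2028-12-18 through 2028-12-24, 2028-12-19 through 2028-12-23, 2028-12-20 through 2028-12-21, 2028-12-21 through 2028-12-22, 2028-12-30 through 2029-01-06, 2029-01-05 through 2029-01-05.
2028-12-19 through 2028-12-23 overlaps/touches 2028-12-18 through 2028-12-24 → extend to 2028-12-18 through 2028-12-24.
2028-12-20 through 2028-12-21 overlaps/touches 2028-12-18 through 2028-12-24 → extend to 2028-12-18 through 2028-12-24.
2028-12-21 through 2028-12-22 overlaps/touches 2028-12-18 through 2028-12-24 → extend to 2028-12-18 through 2028-12-24.
2028-12-30 through 2029-01-06 is disjoint → start new block.
2029-01-05 through 2029-01-05 overlaps/touches 2028-12-30 through 2029-01-06 → extend to 2028-12-30 through 2029-01-06.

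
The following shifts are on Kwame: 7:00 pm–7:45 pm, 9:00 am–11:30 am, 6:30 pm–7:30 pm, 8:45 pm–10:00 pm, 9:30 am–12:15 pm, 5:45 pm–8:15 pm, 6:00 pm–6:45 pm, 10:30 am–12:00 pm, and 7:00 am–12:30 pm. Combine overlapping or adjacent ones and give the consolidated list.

7:00 am-12:30 pm, 5:45 pm-8:15 pm, 8:45 pm-10:00 pm

Sort by start: 7:00 am-12:30 pm, 9:00 am-11:30 am, 9:30 am-12:15 pm, 10:30 am-12:00 pm, 5:45 pm-8:15 pm, 6:00 pm-6:45 pm, 6:30 pm-7:30 pm, 7:00 pm-7:45 pm, 8:45 pm-10:00 pm.
9:00 am-11:30 am overlaps/touches 7:00 am-12:30 pm → extend to 7:00 am-12:30 pm.
9:30 am-12:15 pm overlaps/touches 7:00 am-12:30 pm → extend to 7:00 am-12:30 pm.
10:30 am-12:00 pm overlaps/touches 7:00 am-12:30 pm → extend to 7:00 am-12:30 pm.
5:45 pm-8:15 pm is disjoint → start new block.
6:00 pm-6:45 pm overlaps/touches 5:45 pm-8:15 pm → extend to 5:45 pm-8:15 pm.
6:30 pm-7:30 pm overlaps/touches 5:45 pm-8:15 pm → extend to 5:45 pm-8:15 pm.
7:00 pm-7:45 pm overlaps/touches 5:45 pm-8:15 pm → extend to 5:45 pm-8:15 pm.
8:45 pm-10:00 pm is disjoint → start new block.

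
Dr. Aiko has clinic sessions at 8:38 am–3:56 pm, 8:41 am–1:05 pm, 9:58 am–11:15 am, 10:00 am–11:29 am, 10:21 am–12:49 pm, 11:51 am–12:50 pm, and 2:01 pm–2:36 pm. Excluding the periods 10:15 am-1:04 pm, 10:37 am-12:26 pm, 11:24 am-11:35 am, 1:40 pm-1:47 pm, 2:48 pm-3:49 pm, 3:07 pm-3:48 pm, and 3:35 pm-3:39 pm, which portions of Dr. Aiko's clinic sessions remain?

8:38 am–10:15 am, 1:04 pm–1:40 pm, 1:47 pm–2:48 pm, 3:49 pm–3:56 pm

First set merges to 8:38 am–3:56 pm.
Second set merges to 10:15 am–1:04 pm, 1:40 pm–1:47 pm, 2:48 pm–3:49 pm.
8:38 am–3:56 pm minus B → 8:38 am–10:15 am, 1:04 pm–1:40 pm, 1:47 pm–2:48 pm, 3:49 pm–3:56 pm.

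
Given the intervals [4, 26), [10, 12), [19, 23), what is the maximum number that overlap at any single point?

2

At 10, 2 of the intervals are simultaneously active.
No point has more.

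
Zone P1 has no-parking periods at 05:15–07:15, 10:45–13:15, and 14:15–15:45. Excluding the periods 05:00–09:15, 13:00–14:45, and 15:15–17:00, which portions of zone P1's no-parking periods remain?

05:15-07:15: fully covered by B → removed.
10:45-13:15 minus B → 10:45-13:00.
14:15-15:45 minus B → 14:45-15:15.

10:45-13:00, 14:45-15:15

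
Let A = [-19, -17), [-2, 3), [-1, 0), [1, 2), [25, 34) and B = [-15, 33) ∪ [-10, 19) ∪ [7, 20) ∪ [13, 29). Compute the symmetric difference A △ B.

Merge the first list: [-19, -17), [-2, 3), [25, 34).
Merge the second list: [-15, 33).
A \ B = [-19, -17), [33, 34).
B \ A = [-15, -2), [3, 25).
Union of the two gives the symmetric difference.

[-19, -17) ∪ [-15, -2) ∪ [3, 25) ∪ [33, 34)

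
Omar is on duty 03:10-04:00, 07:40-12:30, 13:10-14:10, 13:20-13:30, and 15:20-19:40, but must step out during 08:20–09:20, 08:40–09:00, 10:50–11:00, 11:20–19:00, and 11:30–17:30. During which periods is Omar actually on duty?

Merge the first list: 03:10–04:00, 07:40–12:30, 13:10–14:10, 15:20–19:40.
Merge the second list: 08:20–09:20, 10:50–11:00, 11:20–19:00.
03:10–04:00 is untouched.
07:40–12:30 with B removed leaves 07:40–08:20, 09:20–10:50, 11:00–11:20.
13:10–14:10 lies entirely inside B → drops out.
15:20–19:40 with B removed leaves 19:00–19:40.

03:10–04:00, 07:40–08:20, 09:20–10:50, 11:00–11:20, 19:00–19:40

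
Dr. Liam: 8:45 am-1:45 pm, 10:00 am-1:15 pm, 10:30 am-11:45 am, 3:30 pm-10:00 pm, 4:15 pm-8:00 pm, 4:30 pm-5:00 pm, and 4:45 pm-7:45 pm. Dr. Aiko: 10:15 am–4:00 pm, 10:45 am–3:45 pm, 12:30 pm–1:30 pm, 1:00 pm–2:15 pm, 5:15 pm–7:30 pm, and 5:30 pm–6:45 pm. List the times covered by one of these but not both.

8:45 am-10:15 am, 1:45 pm-3:30 pm, 4:00 pm-5:15 pm, 7:30 pm-10:00 pm

First set merges to 8:45 am-1:45 pm, 3:30 pm-10:00 pm.
Second set merges to 10:15 am-4:00 pm, 5:15 pm-7:30 pm.
A \ B = 8:45 am-10:15 am, 4:00 pm-5:15 pm, 7:30 pm-10:00 pm.
B \ A = 1:45 pm-3:30 pm.
Union of the two gives the symmetric difference.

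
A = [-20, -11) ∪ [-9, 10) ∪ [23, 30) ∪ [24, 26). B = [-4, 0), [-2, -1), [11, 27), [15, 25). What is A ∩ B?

First set merges to [-20, -11), [-9, 10), [23, 30).
Second set merges to [-4, 0), [11, 27).
[-20, -11): no overlap with the second set.
[-9, 10) meets the second set on [-4, 0).
[23, 30) meets the second set on [23, 27).

[-4, 0) ∪ [23, 27)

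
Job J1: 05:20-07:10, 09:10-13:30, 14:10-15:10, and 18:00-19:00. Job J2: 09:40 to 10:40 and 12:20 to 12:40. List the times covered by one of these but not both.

05:20–07:10, 09:10–09:40, 10:40–12:20, 12:40–13:30, 14:10–15:10, 18:00–19:00

Only in the first: 05:20–07:10, 09:10–09:40, 10:40–12:20, 12:40–13:30, 14:10–15:10, 18:00–19:00.
Only in the second: none.
Together these are the periods covered by exactly one.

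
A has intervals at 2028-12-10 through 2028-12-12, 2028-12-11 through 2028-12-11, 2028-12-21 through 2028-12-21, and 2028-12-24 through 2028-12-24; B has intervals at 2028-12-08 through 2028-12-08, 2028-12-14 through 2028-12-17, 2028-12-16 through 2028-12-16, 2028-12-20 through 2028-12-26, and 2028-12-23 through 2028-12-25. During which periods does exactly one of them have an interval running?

2028-12-08 through 2028-12-08, 2028-12-10 through 2028-12-12, 2028-12-14 through 2028-12-17, 2028-12-20 through 2028-12-20, 2028-12-22 through 2028-12-23, 2028-12-25 through 2028-12-26

Merge the first list: 2028-12-10 through 2028-12-12, 2028-12-21 through 2028-12-21, 2028-12-24 through 2028-12-24.
Merge the second list: 2028-12-08 through 2028-12-08, 2028-12-14 through 2028-12-17, 2028-12-20 through 2028-12-26.
A \ B = 2028-12-10 through 2028-12-12.
B \ A = 2028-12-08 through 2028-12-08, 2028-12-14 through 2028-12-17, 2028-12-20 through 2028-12-20, 2028-12-22 through 2028-12-23, 2028-12-25 through 2028-12-26.
Union of the two gives the symmetric difference.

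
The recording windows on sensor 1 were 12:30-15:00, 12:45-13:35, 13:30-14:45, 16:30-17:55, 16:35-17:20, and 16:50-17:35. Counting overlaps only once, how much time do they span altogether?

Merged: 12:30-15:00, 16:30-17:55.
Lengths: 2 h 30 min + 1 h 25 min = 3 h 55 min.

3 h 55 min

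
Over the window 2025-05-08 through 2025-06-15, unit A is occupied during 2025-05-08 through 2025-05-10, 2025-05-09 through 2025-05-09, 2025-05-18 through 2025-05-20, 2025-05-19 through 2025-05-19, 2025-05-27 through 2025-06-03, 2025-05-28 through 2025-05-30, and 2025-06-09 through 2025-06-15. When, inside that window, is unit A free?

The merged coverage is 2025-05-08 through 2025-05-10, 2025-05-18 through 2025-05-20, 2025-05-27 through 2025-06-03, 2025-06-09 through 2025-06-15.
Gaps within 2025-05-08 through 2025-06-15: 2025-05-11 through 2025-05-17, 2025-05-21 through 2025-05-26, 2025-06-04 through 2025-06-08.

2025-05-11 through 2025-05-17, 2025-05-21 through 2025-05-26, 2025-06-04 through 2025-06-08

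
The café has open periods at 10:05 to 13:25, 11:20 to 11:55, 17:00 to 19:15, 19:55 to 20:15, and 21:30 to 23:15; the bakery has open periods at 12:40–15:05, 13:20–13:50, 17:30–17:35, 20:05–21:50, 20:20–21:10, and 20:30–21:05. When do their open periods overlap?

12:40–13:25, 17:30–17:35, 20:05–20:15, 21:30–21:50

A, merged: 10:05–13:25, 17:00–19:15, 19:55–20:15, 21:30–23:15.
B, merged: 12:40–15:05, 17:30–17:35, 20:05–21:50.
10:05–13:25 overlaps B on 12:40–13:25.
17:00–19:15 overlaps B on 17:30–17:35.
19:55–20:15 overlaps B on 20:05–20:15.
21:30–23:15 overlaps B on 21:30–21:50.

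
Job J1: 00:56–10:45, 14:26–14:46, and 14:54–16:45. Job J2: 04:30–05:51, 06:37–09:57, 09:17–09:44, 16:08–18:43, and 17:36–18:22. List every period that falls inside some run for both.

04:30-05:51, 06:37-09:57, 16:08-16:45

Second set merges to 04:30-05:51, 06:37-09:57, 16:08-18:43.
00:56-10:45 ∩ B → 04:30-05:51, 06:37-09:57.
14:26-14:46 meets no B interval.
14:54-16:45 ∩ B → 16:08-16:45.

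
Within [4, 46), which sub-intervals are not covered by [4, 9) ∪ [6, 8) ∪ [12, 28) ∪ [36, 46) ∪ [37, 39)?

[9, 12) ∪ [28, 36)

Covered (merged): [4, 9), [12, 28), [36, 46).
Gaps within [4, 46): [9, 12), [28, 36).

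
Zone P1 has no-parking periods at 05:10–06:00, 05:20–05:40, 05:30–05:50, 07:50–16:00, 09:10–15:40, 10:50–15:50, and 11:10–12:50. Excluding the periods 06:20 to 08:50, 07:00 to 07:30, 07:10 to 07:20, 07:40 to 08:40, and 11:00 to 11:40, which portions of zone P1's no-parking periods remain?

05:10-06:00, 08:50-11:00, 11:40-16:00

Merge the first list: 05:10-06:00, 07:50-16:00.
Merge the second list: 06:20-08:50, 11:00-11:40.
05:10-06:00: no B overlap → unchanged.
07:50-16:00 minus B → 08:50-11:00, 11:40-16:00.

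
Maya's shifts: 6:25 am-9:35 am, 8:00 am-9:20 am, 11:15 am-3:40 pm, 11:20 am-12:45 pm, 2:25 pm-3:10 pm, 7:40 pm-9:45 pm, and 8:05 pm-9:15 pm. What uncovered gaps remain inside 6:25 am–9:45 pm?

Covered (merged): 6:25 am–9:35 am, 11:15 am–3:40 pm, 7:40 pm–9:45 pm.
Uncovered inside 6:25 am–9:45 pm: 9:35 am–11:15 am, 3:40 pm–7:40 pm.

9:35 am–11:15 am, 3:40 pm–7:40 pm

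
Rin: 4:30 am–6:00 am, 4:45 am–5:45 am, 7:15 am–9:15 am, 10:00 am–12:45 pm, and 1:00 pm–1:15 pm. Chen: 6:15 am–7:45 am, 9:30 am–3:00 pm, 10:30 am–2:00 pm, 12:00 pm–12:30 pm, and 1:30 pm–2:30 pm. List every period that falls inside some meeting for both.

7:15 am–7:45 am, 10:00 am–12:45 pm, 1:00 pm–1:15 pm

First set merges to 4:30 am–6:00 am, 7:15 am–9:15 am, 10:00 am–12:45 pm, 1:00 pm–1:15 pm.
Second set merges to 6:15 am–7:45 am, 9:30 am–3:00 pm.
4:30 am–6:00 am falls entirely outside B.
7:15 am–9:15 am overlaps B on 7:15 am–7:45 am.
10:00 am–12:45 pm overlaps B on 10:00 am–12:45 pm.
1:00 pm–1:15 pm overlaps B on 1:00 pm–1:15 pm.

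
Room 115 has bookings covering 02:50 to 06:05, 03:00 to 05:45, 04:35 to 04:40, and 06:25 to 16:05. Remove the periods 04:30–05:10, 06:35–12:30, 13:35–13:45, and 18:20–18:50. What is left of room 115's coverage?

Merge the first list: 02:50–06:05, 06:25–16:05.
02:50–06:05 minus B → 02:50–04:30, 05:10–06:05.
06:25–16:05 minus B → 06:25–06:35, 12:30–13:35, 13:45–16:05.

02:50–04:30, 05:10–06:05, 06:25–06:35, 12:30–13:35, 13:45–16:05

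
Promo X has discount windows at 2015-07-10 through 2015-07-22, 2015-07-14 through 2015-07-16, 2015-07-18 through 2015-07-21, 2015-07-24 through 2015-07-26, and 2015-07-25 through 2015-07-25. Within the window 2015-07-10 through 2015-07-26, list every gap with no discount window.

2015-07-23 through 2015-07-23

Covered (merged): 2015-07-10 through 2015-07-22, 2015-07-24 through 2015-07-26.
Complement within 2015-07-10 through 2015-07-26: 2015-07-23 through 2015-07-23.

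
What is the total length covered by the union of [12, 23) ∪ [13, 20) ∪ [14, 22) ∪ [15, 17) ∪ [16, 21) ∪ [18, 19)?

11

Merged: [12, 23).
Length: 11.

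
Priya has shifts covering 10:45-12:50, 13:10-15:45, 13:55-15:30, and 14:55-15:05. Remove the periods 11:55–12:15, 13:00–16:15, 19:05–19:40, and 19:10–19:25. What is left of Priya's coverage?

A, merged: 10:45–12:50, 13:10–15:45.
B, merged: 11:55–12:15, 13:00–16:15, 19:05–19:40.
10:45–12:50 minus B → 10:45–11:55, 12:15–12:50.
13:10–15:45: fully covered by B → removed.

10:45–11:55, 12:15–12:50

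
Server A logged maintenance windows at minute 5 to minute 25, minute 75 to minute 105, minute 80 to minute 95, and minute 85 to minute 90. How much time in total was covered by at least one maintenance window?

Merged: minute 5 to minute 25, minute 75 to minute 105.
Lengths: 20 minutes + 30 minutes = 50 minutes.

50 minutes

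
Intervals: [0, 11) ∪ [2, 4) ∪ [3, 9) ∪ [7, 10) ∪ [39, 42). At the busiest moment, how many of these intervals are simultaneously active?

3

At 3, 3 of the intervals are simultaneously active.
No point has more.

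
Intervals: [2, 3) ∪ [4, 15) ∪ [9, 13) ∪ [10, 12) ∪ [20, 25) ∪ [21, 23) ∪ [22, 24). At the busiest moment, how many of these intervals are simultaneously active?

Sweep endpoints in order; track running count of active intervals.
Peak of 3 reached at 10.

3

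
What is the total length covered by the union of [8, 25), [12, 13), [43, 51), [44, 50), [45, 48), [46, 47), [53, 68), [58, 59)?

40

Merged: [8, 25), [43, 51), [53, 68).
Lengths: 17 + 8 + 15 = 40.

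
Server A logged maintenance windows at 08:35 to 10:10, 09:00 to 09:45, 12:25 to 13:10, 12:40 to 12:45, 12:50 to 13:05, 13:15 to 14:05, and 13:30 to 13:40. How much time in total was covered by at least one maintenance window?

Merged: 08:35–10:10, 12:25–13:10, 13:15–14:05.
Lengths: 1 h 35 min + 45 min + 50 min = 3 h 10 min.

3 h 10 min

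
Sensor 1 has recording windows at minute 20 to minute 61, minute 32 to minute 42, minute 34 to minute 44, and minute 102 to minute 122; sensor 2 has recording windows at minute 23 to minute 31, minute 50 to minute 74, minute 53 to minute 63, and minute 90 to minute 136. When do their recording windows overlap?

minute 23 to minute 31, minute 50 to minute 61, minute 102 to minute 122

A, merged: minute 20 to minute 61, minute 102 to minute 122.
B, merged: minute 23 to minute 31, minute 50 to minute 74, minute 90 to minute 136.
minute 20 to minute 61 meets the second set on minute 23 to minute 31, minute 50 to minute 61.
minute 102 to minute 122 meets the second set on minute 102 to minute 122.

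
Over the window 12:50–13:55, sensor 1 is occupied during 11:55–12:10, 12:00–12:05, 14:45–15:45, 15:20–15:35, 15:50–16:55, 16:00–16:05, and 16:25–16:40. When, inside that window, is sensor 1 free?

12:50–13:55

After merging, the occupied span is 11:55–12:10, 14:45–15:45, 15:50–16:55.
Uncovered inside 12:50–13:55: 12:50–13:55.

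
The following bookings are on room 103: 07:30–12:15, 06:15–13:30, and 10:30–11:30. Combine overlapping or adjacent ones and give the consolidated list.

Sort by start: 06:15-13:30, 07:30-12:15, 10:30-11:30.
07:30-12:15 overlaps/touches 06:15-13:30 → extend to 06:15-13:30.
10:30-11:30 overlaps/touches 06:15-13:30 → extend to 06:15-13:30.

06:15-13:30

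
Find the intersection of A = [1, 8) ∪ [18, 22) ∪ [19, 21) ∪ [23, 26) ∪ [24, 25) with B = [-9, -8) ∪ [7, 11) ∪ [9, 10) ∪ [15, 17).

[7, 8)

Merge the first list: [1, 8), [18, 22), [23, 26).
Merge the second list: [-9, -8), [7, 11), [15, 17).
[1, 8) ∩ B → [7, 8).
[18, 22) meets no B interval.
[23, 26) meets no B interval.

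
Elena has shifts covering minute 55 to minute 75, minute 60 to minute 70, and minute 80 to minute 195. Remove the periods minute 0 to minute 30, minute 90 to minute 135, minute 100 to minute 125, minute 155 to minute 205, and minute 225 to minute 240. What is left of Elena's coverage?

First set merges to minute 55 to minute 75, minute 80 to minute 195.
Second set merges to minute 0 to minute 30, minute 90 to minute 135, minute 155 to minute 205, minute 225 to minute 240.
minute 55 to minute 75 is untouched.
minute 80 to minute 195 with B removed leaves minute 80 to minute 90, minute 135 to minute 155.

minute 55 to minute 75, minute 80 to minute 90, minute 135 to minute 155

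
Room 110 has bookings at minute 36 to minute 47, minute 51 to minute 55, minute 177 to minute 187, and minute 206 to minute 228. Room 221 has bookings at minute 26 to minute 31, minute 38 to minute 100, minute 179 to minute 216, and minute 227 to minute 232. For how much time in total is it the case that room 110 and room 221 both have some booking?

A ∩ B = minute 38 to minute 47, minute 51 to minute 55, minute 179 to minute 187, minute 206 to minute 216, minute 227 to minute 228.
Total: 9 minutes + 4 minutes + 8 minutes + 10 minutes + 1 minute = 32 minutes.

32 minutes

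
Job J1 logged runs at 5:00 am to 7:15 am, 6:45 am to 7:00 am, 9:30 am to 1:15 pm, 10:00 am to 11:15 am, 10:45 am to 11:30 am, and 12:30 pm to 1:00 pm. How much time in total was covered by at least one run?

6 h

Merged: 5:00 am-7:15 am, 9:30 am-1:15 pm.
Lengths: 2 h 15 min + 3 h 45 min = 6 h.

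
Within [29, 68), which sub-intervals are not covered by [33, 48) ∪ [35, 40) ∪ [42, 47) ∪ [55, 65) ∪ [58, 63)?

[29, 33) ∪ [48, 55) ∪ [65, 68)

Covered (merged): [33, 48), [55, 65).
Complement within [29, 68): [29, 33), [48, 55), [65, 68).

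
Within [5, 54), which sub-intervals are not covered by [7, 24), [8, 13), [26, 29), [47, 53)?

Covered (merged): [7, 24), [26, 29), [47, 53).
Complement within [5, 54): [5, 7), [24, 26), [29, 47), [53, 54).

[5, 7) ∪ [24, 26) ∪ [29, 47) ∪ [53, 54)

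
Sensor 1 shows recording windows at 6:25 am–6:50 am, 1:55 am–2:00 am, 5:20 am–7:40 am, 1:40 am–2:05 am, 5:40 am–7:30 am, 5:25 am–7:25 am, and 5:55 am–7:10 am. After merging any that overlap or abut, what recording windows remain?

1:40 am–2:05 am, 5:20 am–7:40 am

Sort by start: 1:40 am–2:05 am, 1:55 am–2:00 am, 5:20 am–7:40 am, 5:25 am–7:25 am, 5:40 am–7:30 am, 5:55 am–7:10 am, 6:25 am–6:50 am.
1:55 am–2:00 am overlaps/touches 1:40 am–2:05 am → extend to 1:40 am–2:05 am.
5:20 am–7:40 am is disjoint → start new block.
5:25 am–7:25 am overlaps/touches 5:20 am–7:40 am → extend to 5:20 am–7:40 am.
5:40 am–7:30 am overlaps/touches 5:20 am–7:40 am → extend to 5:20 am–7:40 am.
5:55 am–7:10 am overlaps/touches 5:20 am–7:40 am → extend to 5:20 am–7:40 am.
6:25 am–6:50 am overlaps/touches 5:20 am–7:40 am → extend to 5:20 am–7:40 am.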